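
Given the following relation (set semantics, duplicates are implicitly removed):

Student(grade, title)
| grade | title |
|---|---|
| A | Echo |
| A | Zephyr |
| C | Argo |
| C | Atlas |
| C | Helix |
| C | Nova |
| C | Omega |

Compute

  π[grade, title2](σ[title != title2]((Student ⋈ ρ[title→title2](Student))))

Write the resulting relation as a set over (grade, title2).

ρ[title→title2]: schema becomes (grade, title2); tuples unchanged.
Joining Student and ρ[title→title2](Student) on grade yields {(A, Echo, Echo), (A, Echo, Zephyr), (A, Zephyr, Echo), (A, Zephyr, Zephyr), (C, Argo, Argo), (C, Argo, Atlas), (C, Argo, Helix), (C, Argo, Nova), (C, Argo, Omega), (C, Atlas, Argo), (C, Atlas, Atlas), (C, Atlas, Helix), (C, Atlas, Nova), (C, Atlas, Omega), (C, Helix, Argo), (C, Helix, Atlas), (C, Helix, Helix), (C, Helix, Nova), (C, Helix, Omega), (C, Nova, Argo), (C, Nova, Atlas), (C, Nova, Helix), (C, Nova, Nova), (C, Nova, Omega), (C, Omega, Argo), (C, Omega, Atlas), (C, Omega, Helix), (C, Omega, Nova), (C, Omega, Omega)}.
Selection title != title2: {(A, Echo, Zephyr), (A, Zephyr, Echo), (C, Argo, Atlas), (C, Argo, Helix), (C, Argo, Nova), (C, Argo, Omega), (C, Atlas, Argo), (C, Atlas, Helix), (C, Atlas, Nova), (C, Atlas, Omega), (C, Helix, Argo), (C, Helix, Atlas), (C, Helix, Nova), (C, Helix, Omega), (C, Nova, Argo), (C, Nova, Atlas), (C, Nova, Helix), (C, Nova, Omega), (C, Omega, Argo), (C, Omega, Atlas), (C, Omega, Helix), (C, Omega, Nova)}
Keep only column(s) grade, title2 (15 duplicate(s) eliminated): {(A, Echo), (A, Zephyr), (C, Argo), (C, Atlas), (C, Helix), (C, Nova), (C, Omega)}

{(A, Echo), (A, Zephyr), (C, Argo), (C, Atlas), (C, Helix), (C, Nova), (C, Omega)}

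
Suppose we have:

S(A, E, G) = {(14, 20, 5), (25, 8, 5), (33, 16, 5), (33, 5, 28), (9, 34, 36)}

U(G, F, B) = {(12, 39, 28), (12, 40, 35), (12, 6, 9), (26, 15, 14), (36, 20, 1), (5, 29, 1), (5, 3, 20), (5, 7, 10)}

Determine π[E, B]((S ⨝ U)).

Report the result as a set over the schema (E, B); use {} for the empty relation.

{(16, 1), (16, 10), (16, 20), (20, 1), (20, 10), (20, 20), (34, 1), (8, 1), (8, 10), (8, 20)}

Natural join on G: {(14, 20, 5, 29, 1), (14, 20, 5, 3, 20), (14, 20, 5, 7, 10), (25, 8, 5, 29, 1), (25, 8, 5, 3, 20), (25, 8, 5, 7, 10), (33, 16, 5, 29, 1), (33, 16, 5, 3, 20), (33, 16, 5, 7, 10), (9, 34, 36, 20, 1)}
Projecting to E, B: {(16, 1), (16, 10), (16, 20), (20, 1), (20, 10), (20, 20), (34, 1), (8, 1), (8, 10), (8, 20)}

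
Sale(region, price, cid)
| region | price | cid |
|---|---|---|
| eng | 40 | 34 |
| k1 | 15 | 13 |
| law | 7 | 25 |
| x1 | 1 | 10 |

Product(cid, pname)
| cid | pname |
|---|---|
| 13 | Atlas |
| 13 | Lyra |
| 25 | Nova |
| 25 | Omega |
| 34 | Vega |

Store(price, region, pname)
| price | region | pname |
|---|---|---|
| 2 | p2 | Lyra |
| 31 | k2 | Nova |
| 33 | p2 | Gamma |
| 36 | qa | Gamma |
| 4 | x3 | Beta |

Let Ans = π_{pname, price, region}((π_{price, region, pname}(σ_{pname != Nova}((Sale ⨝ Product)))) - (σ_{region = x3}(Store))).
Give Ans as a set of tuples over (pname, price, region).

{(Atlas, 15, k1), (Lyra, 15, k1), (Omega, 7, law), (Vega, 40, eng)}

Joining Sale and Product on cid yields {(eng, 40, 34, Vega), (k1, 15, 13, Atlas), (k1, 15, 13, Lyra), (law, 7, 25, Nova), (law, 7, 25, Omega)}.
Filtering on pname != Nova leaves {(eng, 40, 34, Vega), (k1, 15, 13, Atlas), (k1, 15, 13, Lyra), (law, 7, 25, Omega)}.
Projecting to price, region, pname: {(15, k1, Atlas), (15, k1, Lyra), (40, eng, Vega), (7, law, Omega)}
Filtering on region = x3 leaves {(4, x3, Beta)}.
Difference: {(15, k1, Atlas), (15, k1, Lyra), (40, eng, Vega), (7, law, Omega)} with {(4, x3, Beta)} → {(15, k1, Atlas), (15, k1, Lyra), (40, eng, Vega), (7, law, Omega)}
Projecting to pname, price, region: {(Atlas, 15, k1), (Lyra, 15, k1), (Omega, 7, law), (Vega, 40, eng)}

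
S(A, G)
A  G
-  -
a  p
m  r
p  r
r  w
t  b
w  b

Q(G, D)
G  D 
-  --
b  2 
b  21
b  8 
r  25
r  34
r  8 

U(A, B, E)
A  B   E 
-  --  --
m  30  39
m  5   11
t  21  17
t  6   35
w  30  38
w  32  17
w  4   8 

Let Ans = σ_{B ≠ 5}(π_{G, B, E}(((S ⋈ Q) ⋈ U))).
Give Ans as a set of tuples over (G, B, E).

S ⋈ Q (natural join on G): {(m, r, 25), (m, r, 34), (m, r, 8), (p, r, 25), (p, r, 34), (p, r, 8), (t, b, 2), (t, b, 21), (t, b, 8), (w, b, 2), (w, b, 21), (w, b, 8)}
(S ⋈ Q) ⋈ U (natural join on A): {(m, r, 25, 30, 39), (m, r, 25, 5, 11), (m, r, 34, 30, 39), (m, r, 34, 5, 11), (m, r, 8, 30, 39), (m, r, 8, 5, 11), (t, b, 2, 21, 17), (t, b, 2, 6, 35), (t, b, 21, 21, 17), (t, b, 21, 6, 35), (t, b, 8, 21, 17), (t, b, 8, 6, 35), (w, b, 2, 30, 38), (w, b, 2, 32, 17), (w, b, 2, 4, 8), (w, b, 21, 30, 38), (w, b, 21, 32, 17), (w, b, 21, 4, 8), (w, b, 8, 30, 38), (w, b, 8, 32, 17), (w, b, 8, 4, 8)}
π[G, B, E]: project onto (G, B, E) (14 duplicate(s) eliminated) → {(b, 21, 17), (b, 30, 38), (b, 32, 17), (b, 4, 8), (b, 6, 35), (r, 30, 39), (r, 5, 11)}
σ[B ≠ 5]: keep tuples satisfying B ≠ 5 → {(b, 21, 17), (b, 30, 38), (b, 32, 17), (b, 4, 8), (b, 6, 35), (r, 30, 39)}

{(b, 21, 17), (b, 30, 38), (b, 32, 17), (b, 4, 8), (b, 6, 35), (r, 30, 39)}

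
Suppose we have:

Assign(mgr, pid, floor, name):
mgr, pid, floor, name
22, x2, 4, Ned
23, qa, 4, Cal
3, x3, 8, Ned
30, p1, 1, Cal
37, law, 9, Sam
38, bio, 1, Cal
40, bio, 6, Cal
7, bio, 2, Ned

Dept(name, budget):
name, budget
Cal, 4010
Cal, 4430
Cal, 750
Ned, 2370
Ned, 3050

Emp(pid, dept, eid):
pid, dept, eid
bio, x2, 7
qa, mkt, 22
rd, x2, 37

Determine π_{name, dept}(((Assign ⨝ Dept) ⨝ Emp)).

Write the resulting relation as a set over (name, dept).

{(Cal, mkt), (Cal, x2), (Ned, x2)}

Natural join on name: {(22, x2, 4, Ned, 2370), (22, x2, 4, Ned, 3050), (23, qa, 4, Cal, 4010), (23, qa, 4, Cal, 4430), (23, qa, 4, Cal, 750), (3, x3, 8, Ned, 2370), (3, x3, 8, Ned, 3050), (30, p1, 1, Cal, 4010), (30, p1, 1, Cal, 4430), (30, p1, 1, Cal, 750), (38, bio, 1, Cal, 4010), (38, bio, 1, Cal, 4430), (38, bio, 1, Cal, 750), (40, bio, 6, Cal, 4010), (40, bio, 6, Cal, 4430), (40, bio, 6, Cal, 750), (7, bio, 2, Ned, 2370), (7, bio, 2, Ned, 3050)}
Natural join on pid: {(23, qa, 4, Cal, 4010, mkt, 22), (23, qa, 4, Cal, 4430, mkt, 22), (23, qa, 4, Cal, 750, mkt, 22), (38, bio, 1, Cal, 4010, x2, 7), (38, bio, 1, Cal, 4430, x2, 7), (38, bio, 1, Cal, 750, x2, 7), (40, bio, 6, Cal, 4010, x2, 7), (40, bio, 6, Cal, 4430, x2, 7), (40, bio, 6, Cal, 750, x2, 7), (7, bio, 2, Ned, 2370, x2, 7), (7, bio, 2, Ned, 3050, x2, 7)}
π[name, dept]: project onto (name, dept) (8 duplicate(s) eliminated) → {(Cal, mkt), (Cal, x2), (Ned, x2)}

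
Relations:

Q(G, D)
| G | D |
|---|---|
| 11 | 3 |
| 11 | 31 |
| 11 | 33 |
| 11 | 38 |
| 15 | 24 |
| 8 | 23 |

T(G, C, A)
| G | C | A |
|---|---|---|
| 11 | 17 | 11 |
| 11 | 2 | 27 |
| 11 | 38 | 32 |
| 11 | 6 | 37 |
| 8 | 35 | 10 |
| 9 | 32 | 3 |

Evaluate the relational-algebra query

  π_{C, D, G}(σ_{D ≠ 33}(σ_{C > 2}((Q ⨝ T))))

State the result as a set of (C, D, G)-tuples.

Natural join on G: {(11, 3, 17, 11), (11, 3, 2, 27), (11, 3, 38, 32), (11, 3, 6, 37), (11, 31, 17, 11), (11, 31, 2, 27), (11, 31, 38, 32), (11, 31, 6, 37), (11, 33, 17, 11), (11, 33, 2, 27), (11, 33, 38, 32), (11, 33, 6, 37), (11, 38, 17, 11), (11, 38, 2, 27), (11, 38, 38, 32), (11, 38, 6, 37), (8, 23, 35, 10)}
σ[C > 2]: keep tuples satisfying C > 2 → {(11, 3, 17, 11), (11, 3, 38, 32), (11, 3, 6, 37), (11, 31, 17, 11), (11, 31, 38, 32), (11, 31, 6, 37), (11, 33, 17, 11), (11, 33, 38, 32), (11, 33, 6, 37), (11, 38, 17, 11), (11, 38, 38, 32), (11, 38, 6, 37), (8, 23, 35, 10)}
σ[D ≠ 33]: keep tuples satisfying D ≠ 33 → {(11, 3, 17, 11), (11, 3, 38, 32), (11, 3, 6, 37), (11, 31, 17, 11), (11, 31, 38, 32), (11, 31, 6, 37), (11, 38, 17, 11), (11, 38, 38, 32), (11, 38, 6, 37), (8, 23, 35, 10)}
π[C, D, G]: project onto (C, D, G) → {(17, 3, 11), (17, 31, 11), (17, 38, 11), (35, 23, 8), (38, 3, 11), (38, 31, 11), (38, 38, 11), (6, 3, 11), (6, 31, 11), (6, 38, 11)}

{(17, 3, 11), (17, 31, 11), (17, 38, 11), (35, 23, 8), (38, 3, 11), (38, 31, 11), (38, 38, 11), (6, 3, 11), (6, 31, 11), (6, 38, 11)}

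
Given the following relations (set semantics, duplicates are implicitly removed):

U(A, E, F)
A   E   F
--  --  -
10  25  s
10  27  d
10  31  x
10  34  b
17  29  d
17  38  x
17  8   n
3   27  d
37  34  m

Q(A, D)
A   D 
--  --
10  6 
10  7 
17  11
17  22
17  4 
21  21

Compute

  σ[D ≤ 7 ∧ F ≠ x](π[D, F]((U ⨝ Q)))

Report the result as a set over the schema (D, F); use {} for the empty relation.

{(4, d), (4, n), (6, b), (6, d), (6, s), (7, b), (7, d), (7, s)}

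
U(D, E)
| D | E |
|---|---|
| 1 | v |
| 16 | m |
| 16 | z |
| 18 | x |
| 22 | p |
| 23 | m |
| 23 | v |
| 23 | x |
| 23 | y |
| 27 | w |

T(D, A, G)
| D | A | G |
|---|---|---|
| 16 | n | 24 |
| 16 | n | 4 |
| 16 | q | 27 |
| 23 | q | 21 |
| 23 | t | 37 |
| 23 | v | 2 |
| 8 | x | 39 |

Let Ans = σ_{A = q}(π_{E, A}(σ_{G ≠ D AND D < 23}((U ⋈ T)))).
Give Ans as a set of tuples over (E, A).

Joining U and T on D yields {(16, m, n, 24), (16, m, n, 4), (16, m, q, 27), (16, z, n, 24), (16, z, n, 4), (16, z, q, 27), (23, m, q, 21), (23, m, t, 37), (23, m, v, 2), (23, v, q, 21), (23, v, t, 37), (23, v, v, 2), (23, x, q, 21), (23, x, t, 37), (23, x, v, 2), (23, y, q, 21), (23, y, t, 37), (23, y, v, 2)}.
Apply σ_{G ≠ D AND D < 23}; surviving tuples: {(16, m, n, 24), (16, m, n, 4), (16, m, q, 27), (16, z, n, 24), (16, z, n, 4), (16, z, q, 27)}
π[E, A]: project onto (E, A) (2 duplicate(s) eliminated) → {(m, n), (m, q), (z, n), (z, q)}
Apply σ_{A = q}; surviving tuples: {(m, q), (z, q)}

{(m, q), (z, q)}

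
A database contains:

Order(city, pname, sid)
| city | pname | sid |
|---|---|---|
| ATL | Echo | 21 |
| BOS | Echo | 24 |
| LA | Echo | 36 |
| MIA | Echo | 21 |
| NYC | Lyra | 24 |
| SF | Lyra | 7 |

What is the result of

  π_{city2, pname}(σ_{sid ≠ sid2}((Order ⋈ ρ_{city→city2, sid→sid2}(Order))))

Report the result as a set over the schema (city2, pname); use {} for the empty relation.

ρ[city→city2, sid→sid2]: schema becomes (city2, pname, sid2); tuples unchanged.
Order ⋈ ρ_{city→city2, sid→sid2}(Order) (natural join on pname): {(ATL, Echo, 21, ATL, 21), (ATL, Echo, 21, BOS, 24), (ATL, Echo, 21, LA, 36), (ATL, Echo, 21, MIA, 21), (BOS, Echo, 24, ATL, 21), (BOS, Echo, 24, BOS, 24), (BOS, Echo, 24, LA, 36), (BOS, Echo, 24, MIA, 21), (LA, Echo, 36, ATL, 21), (LA, Echo, 36, BOS, 24), (LA, Echo, 36, LA, 36), (LA, Echo, 36, MIA, 21), (MIA, Echo, 21, ATL, 21), (MIA, Echo, 21, BOS, 24), (MIA, Echo, 21, LA, 36), (MIA, Echo, 21, MIA, 21), (NYC, Lyra, 24, NYC, 24), (NYC, Lyra, 24, SF, 7), (SF, Lyra, 7, NYC, 24), (SF, Lyra, 7, SF, 7)}
Filtering on sid ≠ sid2 leaves {(ATL, Echo, 21, BOS, 24), (ATL, Echo, 21, LA, 36), (BOS, Echo, 24, ATL, 21), (BOS, Echo, 24, LA, 36), (BOS, Echo, 24, MIA, 21), (LA, Echo, 36, ATL, 21), (LA, Echo, 36, BOS, 24), (LA, Echo, 36, MIA, 21), (MIA, Echo, 21, BOS, 24), (MIA, Echo, 21, LA, 36), (NYC, Lyra, 24, SF, 7), (SF, Lyra, 7, NYC, 24)}.
π[city2, pname]: project onto (city2, pname) (6 duplicate(s) eliminated) → {(ATL, Echo), (BOS, Echo), (LA, Echo), (MIA, Echo), (NYC, Lyra), (SF, Lyra)}

{(ATL, Echo), (BOS, Echo), (LA, Echo), (MIA, Echo), (NYC, Lyra), (SF, Lyra)}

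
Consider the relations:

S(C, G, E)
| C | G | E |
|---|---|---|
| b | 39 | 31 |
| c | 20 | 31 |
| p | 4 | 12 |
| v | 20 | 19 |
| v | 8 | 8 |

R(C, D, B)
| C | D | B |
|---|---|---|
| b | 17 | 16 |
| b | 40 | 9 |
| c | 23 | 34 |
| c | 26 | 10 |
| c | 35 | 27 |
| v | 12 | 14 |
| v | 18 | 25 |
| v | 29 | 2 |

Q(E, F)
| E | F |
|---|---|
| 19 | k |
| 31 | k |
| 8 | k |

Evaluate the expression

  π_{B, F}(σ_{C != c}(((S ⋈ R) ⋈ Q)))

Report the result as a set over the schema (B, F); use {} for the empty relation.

{(14, k), (16, k), (2, k), (25, k), (9, k)}

S ⋈ R (natural join on C): {(b, 39, 31, 17, 16), (b, 39, 31, 40, 9), (c, 20, 31, 23, 34), (c, 20, 31, 26, 10), (c, 20, 31, 35, 27), (v, 20, 19, 12, 14), (v, 20, 19, 18, 25), (v, 20, 19, 29, 2), (v, 8, 8, 12, 14), (v, 8, 8, 18, 25), (v, 8, 8, 29, 2)}
(S ⋈ R) ⋈ Q (natural join on E): {(b, 39, 31, 17, 16, k), (b, 39, 31, 40, 9, k), (c, 20, 31, 23, 34, k), (c, 20, 31, 26, 10, k), (c, 20, 31, 35, 27, k), (v, 20, 19, 12, 14, k), (v, 20, 19, 18, 25, k), (v, 20, 19, 29, 2, k), (v, 8, 8, 12, 14, k), (v, 8, 8, 18, 25, k), (v, 8, 8, 29, 2, k)}
σ[C != c]: keep tuples satisfying C != c → {(b, 39, 31, 17, 16, k), (b, 39, 31, 40, 9, k), (v, 20, 19, 12, 14, k), (v, 20, 19, 18, 25, k), (v, 20, 19, 29, 2, k), (v, 8, 8, 12, 14, k), (v, 8, 8, 18, 25, k), (v, 8, 8, 29, 2, k)}
π_{B, F} gives {(14, k), (16, k), (2, k), (25, k), (9, k)} (3 duplicate(s) eliminated).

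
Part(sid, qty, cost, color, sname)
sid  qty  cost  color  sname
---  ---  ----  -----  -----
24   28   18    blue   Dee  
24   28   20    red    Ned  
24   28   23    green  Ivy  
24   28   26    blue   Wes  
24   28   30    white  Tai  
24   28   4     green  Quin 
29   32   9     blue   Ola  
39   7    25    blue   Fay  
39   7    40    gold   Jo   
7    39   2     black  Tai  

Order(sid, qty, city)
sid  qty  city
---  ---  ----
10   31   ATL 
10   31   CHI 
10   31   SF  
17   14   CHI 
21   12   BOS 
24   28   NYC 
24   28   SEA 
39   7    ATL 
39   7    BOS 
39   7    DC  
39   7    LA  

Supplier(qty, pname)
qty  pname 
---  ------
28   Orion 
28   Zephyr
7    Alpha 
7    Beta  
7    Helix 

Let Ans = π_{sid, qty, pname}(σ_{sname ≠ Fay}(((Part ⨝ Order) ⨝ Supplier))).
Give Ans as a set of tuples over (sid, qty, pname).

Part ⋈ Order (natural join on sid, qty): {(24, 28, 18, blue, Dee, NYC), (24, 28, 18, blue, Dee, SEA), (24, 28, 20, red, Ned, NYC), (24, 28, 20, red, Ned, SEA), (24, 28, 23, green, Ivy, NYC), (24, 28, 23, green, Ivy, SEA), (24, 28, 26, blue, Wes, NYC), (24, 28, 26, blue, Wes, SEA), (24, 28, 30, white, Tai, NYC), (24, 28, 30, white, Tai, SEA), (24, 28, 4, green, Quin, NYC), (24, 28, 4, green, Quin, SEA), (39, 7, 25, blue, Fay, ATL), (39, 7, 25, blue, Fay, BOS), (39, 7, 25, blue, Fay, DC), (39, 7, 25, blue, Fay, LA), (39, 7, 40, gold, Jo, ATL), (39, 7, 40, gold, Jo, BOS), (39, 7, 40, gold, Jo, DC), (39, 7, 40, gold, Jo, LA)}
(Part ⨝ Order) ⋈ Supplier (natural join on qty): {(24, 28, 18, blue, Dee, NYC, Orion), (24, 28, 18, blue, Dee, NYC, Zephyr), (24, 28, 18, blue, Dee, SEA, Orion), (24, 28, 18, blue, Dee, SEA, Zephyr), (24, 28, 20, red, Ned, NYC, Orion), (24, 28, 20, red, Ned, NYC, Zephyr), (24, 28, 20, red, Ned, SEA, Orion), (24, 28, 20, red, Ned, SEA, Zephyr), (24, 28, 23, green, Ivy, NYC, Orion), (24, 28, 23, green, Ivy, NYC, Zephyr), (24, 28, 23, green, Ivy, SEA, Orion), (24, 28, 23, green, Ivy, SEA, Zephyr), (24, 28, 26, blue, Wes, NYC, Orion), (24, 28, 26, blue, Wes, NYC, Zephyr), (24, 28, 26, blue, Wes, SEA, Orion), (24, 28, 26, blue, Wes, SEA, Zephyr), (24, 28, 30, white, Tai, NYC, Orion), (24, 28, 30, white, Tai, NYC, Zephyr), (24, 28, 30, white, Tai, SEA, Orion), (24, 28, 30, white, Tai, SEA, Zephyr), (24, 28, 4, green, Quin, NYC, Orion), (24, 28, 4, green, Quin, NYC, Zephyr), (24, 28, 4, green, Quin, SEA, Orion), (24, 28, 4, green, Quin, SEA, Zephyr), (39, 7, 25, blue, Fay, ATL, Alpha), (39, 7, 25, blue, Fay, ATL, Beta), (39, 7, 25, blue, Fay, ATL, Helix), (39, 7, 25, blue, Fay, BOS, Alpha), (39, 7, 25, blue, Fay, BOS, Beta), (39, 7, 25, blue, Fay, BOS, Helix), (39, 7, 25, blue, Fay, DC, Alpha), (39, 7, 25, blue, Fay, DC, Beta), (39, 7, 25, blue, Fay, DC, Helix), (39, 7, 25, blue, Fay, LA, Alpha), (39, 7, 25, blue, Fay, LA, Beta), (39, 7, 25, blue, Fay, LA, Helix), (39, 7, 40, gold, Jo, ATL, Alpha), (39, 7, 40, gold, Jo, ATL, Beta), (39, 7, 40, gold, Jo, ATL, Helix), (39, 7, 40, gold, Jo, BOS, Alpha), (39, 7, 40, gold, Jo, BOS, Beta), (39, 7, 40, gold, Jo, BOS, Helix), (39, 7, 40, gold, Jo, DC, Alpha), (39, 7, 40, gold, Jo, DC, Beta), (39, 7, 40, gold, Jo, DC, Helix), (39, 7, 40, gold, Jo, LA, Alpha), (39, 7, 40, gold, Jo, LA, Beta), (39, 7, 40, gold, Jo, LA, Helix)}
Filtering on sname ≠ Fay leaves {(24, 28, 18, blue, Dee, NYC, Orion), (24, 28, 18, blue, Dee, NYC, Zephyr), (24, 28, 18, blue, Dee, SEA, Orion), (24, 28, 18, blue, Dee, SEA, Zephyr), (24, 28, 20, red, Ned, NYC, Orion), (24, 28, 20, red, Ned, NYC, Zephyr), (24, 28, 20, red, Ned, SEA, Orion), (24, 28, 20, red, Ned, SEA, Zephyr), (24, 28, 23, green, Ivy, NYC, Orion), (24, 28, 23, green, Ivy, NYC, Zephyr), (24, 28, 23, green, Ivy, SEA, Orion), (24, 28, 23, green, Ivy, SEA, Zephyr), (24, 28, 26, blue, Wes, NYC, Orion), (24, 28, 26, blue, Wes, NYC, Zephyr), (24, 28, 26, blue, Wes, SEA, Orion), (24, 28, 26, blue, Wes, SEA, Zephyr), (24, 28, 30, white, Tai, NYC, Orion), (24, 28, 30, white, Tai, NYC, Zephyr), (24, 28, 30, white, Tai, SEA, Orion), (24, 28, 30, white, Tai, SEA, Zephyr), (24, 28, 4, green, Quin, NYC, Orion), (24, 28, 4, green, Quin, NYC, Zephyr), (24, 28, 4, green, Quin, SEA, Orion), (24, 28, 4, green, Quin, SEA, Zephyr), (39, 7, 40, gold, Jo, ATL, Alpha), (39, 7, 40, gold, Jo, ATL, Beta), (39, 7, 40, gold, Jo, ATL, Helix), (39, 7, 40, gold, Jo, BOS, Alpha), (39, 7, 40, gold, Jo, BOS, Beta), (39, 7, 40, gold, Jo, BOS, Helix), (39, 7, 40, gold, Jo, DC, Alpha), (39, 7, 40, gold, Jo, DC, Beta), (39, 7, 40, gold, Jo, DC, Helix), (39, 7, 40, gold, Jo, LA, Alpha), (39, 7, 40, gold, Jo, LA, Beta), (39, 7, 40, gold, Jo, LA, Helix)}.
Keep only column(s) sid, qty, pname (31 duplicate(s) eliminated): {(24, 28, Orion), (24, 28, Zephyr), (39, 7, Alpha), (39, 7, Beta), (39, 7, Helix)}

{(24, 28, Orion), (24, 28, Zephyr), (39, 7, Alpha), (39, 7, Beta), (39, 7, Helix)}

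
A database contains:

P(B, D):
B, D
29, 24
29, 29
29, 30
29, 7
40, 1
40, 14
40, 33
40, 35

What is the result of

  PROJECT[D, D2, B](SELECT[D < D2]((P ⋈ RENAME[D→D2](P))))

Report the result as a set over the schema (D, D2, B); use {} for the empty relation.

{(1, 14, 40), (1, 33, 40), (1, 35, 40), (14, 33, 40), (14, 35, 40), (24, 29, 29), (24, 30, 29), (29, 30, 29), (33, 35, 40), (7, 24, 29), (7, 29, 29), (7, 30, 29)}

ρ[D→D2]: schema becomes (B, D2); tuples unchanged.
Joining P and RENAME[D→D2](P) on B yields {(29, 24, 24), (29, 24, 29), (29, 24, 30), (29, 24, 7), (29, 29, 24), (29, 29, 29), (29, 29, 30), (29, 29, 7), (29, 30, 24), (29, 30, 29), (29, 30, 30), (29, 30, 7), (29, 7, 24), (29, 7, 29), (29, 7, 30), (29, 7, 7), (40, 1, 1), (40, 1, 14), (40, 1, 33), (40, 1, 35), (40, 14, 1), (40, 14, 14), (40, 14, 33), (40, 14, 35), (40, 33, 1), (40, 33, 14), (40, 33, 33), (40, 33, 35), (40, 35, 1), (40, 35, 14), (40, 35, 33), (40, 35, 35)}.
Apply σ_{D < D2}; surviving tuples: {(29, 24, 29), (29, 24, 30), (29, 29, 30), (29, 7, 24), (29, 7, 29), (29, 7, 30), (40, 1, 14), (40, 1, 33), (40, 1, 35), (40, 14, 33), (40, 14, 35), (40, 33, 35)}
π[D, D2, B]: project onto (D, D2, B) → {(1, 14, 40), (1, 33, 40), (1, 35, 40), (14, 33, 40), (14, 35, 40), (24, 29, 29), (24, 30, 29), (29, 30, 29), (33, 35, 40), (7, 24, 29), (7, 29, 29), (7, 30, 29)}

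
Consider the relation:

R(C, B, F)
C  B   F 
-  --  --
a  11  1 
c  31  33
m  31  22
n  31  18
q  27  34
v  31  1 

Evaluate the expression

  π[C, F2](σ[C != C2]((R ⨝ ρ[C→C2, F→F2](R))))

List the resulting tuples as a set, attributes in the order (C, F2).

{(c, 1), (c, 18), (c, 22), (m, 1), (m, 18), (m, 33), (n, 1), (n, 22), (n, 33), (v, 18), (v, 22), (v, 33)}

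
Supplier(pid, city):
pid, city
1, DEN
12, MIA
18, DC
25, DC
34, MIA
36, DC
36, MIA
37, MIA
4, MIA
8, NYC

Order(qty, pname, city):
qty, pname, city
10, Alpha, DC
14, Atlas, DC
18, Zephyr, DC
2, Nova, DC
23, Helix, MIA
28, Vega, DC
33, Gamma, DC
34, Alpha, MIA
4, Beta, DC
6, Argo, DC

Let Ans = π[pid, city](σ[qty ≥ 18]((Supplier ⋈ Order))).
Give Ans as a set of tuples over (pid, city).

{(12, MIA), (18, DC), (25, DC), (34, MIA), (36, DC), (36, MIA), (37, MIA), (4, MIA)}

Joining Supplier and Order on city yields {(12, MIA, 23, Helix), (12, MIA, 34, Alpha), (18, DC, 10, Alpha), (18, DC, 14, Atlas), (18, DC, 18, Zephyr), (18, DC, 2, Nova), (18, DC, 28, Vega), (18, DC, 33, Gamma), (18, DC, 4, Beta), (18, DC, 6, Argo), (25, DC, 10, Alpha), (25, DC, 14, Atlas), (25, DC, 18, Zephyr), (25, DC, 2, Nova), (25, DC, 28, Vega), (25, DC, 33, Gamma), (25, DC, 4, Beta), (25, DC, 6, Argo), (34, MIA, 23, Helix), (34, MIA, 34, Alpha), (36, DC, 10, Alpha), (36, DC, 14, Atlas), (36, DC, 18, Zephyr), (36, DC, 2, Nova), (36, DC, 28, Vega), (36, DC, 33, Gamma), (36, DC, 4, Beta), (36, DC, 6, Argo), (36, MIA, 23, Helix), (36, MIA, 34, Alpha), (37, MIA, 23, Helix), (37, MIA, 34, Alpha), (4, MIA, 23, Helix), (4, MIA, 34, Alpha)}.
σ[qty ≥ 18]: keep tuples satisfying qty ≥ 18 → {(12, MIA, 23, Helix), (12, MIA, 34, Alpha), (18, DC, 18, Zephyr), (18, DC, 28, Vega), (18, DC, 33, Gamma), (25, DC, 18, Zephyr), (25, DC, 28, Vega), (25, DC, 33, Gamma), (34, MIA, 23, Helix), (34, MIA, 34, Alpha), (36, DC, 18, Zephyr), (36, DC, 28, Vega), (36, DC, 33, Gamma), (36, MIA, 23, Helix), (36, MIA, 34, Alpha), (37, MIA, 23, Helix), (37, MIA, 34, Alpha), (4, MIA, 23, Helix), (4, MIA, 34, Alpha)}
Keep only column(s) pid, city (11 duplicate(s) eliminated): {(12, MIA), (18, DC), (25, DC), (34, MIA), (36, DC), (36, MIA), (37, MIA), (4, MIA)}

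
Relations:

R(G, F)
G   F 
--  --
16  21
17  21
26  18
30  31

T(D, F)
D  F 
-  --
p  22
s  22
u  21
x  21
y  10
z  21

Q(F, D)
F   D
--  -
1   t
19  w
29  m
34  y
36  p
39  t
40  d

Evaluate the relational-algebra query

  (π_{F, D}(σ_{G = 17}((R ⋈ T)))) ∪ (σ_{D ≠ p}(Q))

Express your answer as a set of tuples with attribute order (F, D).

{(1, t), (19, w), (21, u), (21, x), (21, z), (29, m), (34, y), (39, t), (40, d)}

Joining R and T on F yields {(16, 21, u), (16, 21, x), (16, 21, z), (17, 21, u), (17, 21, x), (17, 21, z)}.
σ[G = 17]: keep tuples satisfying G = 17 → {(17, 21, u), (17, 21, x), (17, 21, z)}
Keep only column(s) F, D: {(21, u), (21, x), (21, z)}
σ[D ≠ p]: keep tuples satisfying D ≠ p → {(1, t), (19, w), (29, m), (34, y), (39, t), (40, d)}
Union: {(21, u), (21, x), (21, z)} with {(1, t), (19, w), (29, m), (34, y), (39, t), (40, d)} → {(1, t), (19, w), (21, u), (21, x), (21, z), (29, m), (34, y), (39, t), (40, d)}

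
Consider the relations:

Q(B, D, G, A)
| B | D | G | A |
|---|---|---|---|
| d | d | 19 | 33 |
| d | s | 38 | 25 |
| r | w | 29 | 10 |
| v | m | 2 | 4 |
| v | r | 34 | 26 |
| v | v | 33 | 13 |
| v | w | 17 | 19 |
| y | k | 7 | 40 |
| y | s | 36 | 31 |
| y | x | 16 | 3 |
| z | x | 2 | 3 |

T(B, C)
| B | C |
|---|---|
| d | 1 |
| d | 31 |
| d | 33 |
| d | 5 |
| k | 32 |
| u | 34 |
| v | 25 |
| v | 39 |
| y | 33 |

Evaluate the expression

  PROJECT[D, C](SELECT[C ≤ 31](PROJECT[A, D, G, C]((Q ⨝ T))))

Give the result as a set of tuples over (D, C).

Natural join on B: {(d, d, 19, 33, 1), (d, d, 19, 33, 31), (d, d, 19, 33, 33), (d, d, 19, 33, 5), (d, s, 38, 25, 1), (d, s, 38, 25, 31), (d, s, 38, 25, 33), (d, s, 38, 25, 5), (v, m, 2, 4, 25), (v, m, 2, 4, 39), (v, r, 34, 26, 25), (v, r, 34, 26, 39), (v, v, 33, 13, 25), (v, v, 33, 13, 39), (v, w, 17, 19, 25), (v, w, 17, 19, 39), (y, k, 7, 40, 33), (y, s, 36, 31, 33), (y, x, 16, 3, 33)}
π[A, D, G, C]: project onto (A, D, G, C) → {(13, v, 33, 25), (13, v, 33, 39), (19, w, 17, 25), (19, w, 17, 39), (25, s, 38, 1), (25, s, 38, 31), (25, s, 38, 33), (25, s, 38, 5), (26, r, 34, 25), (26, r, 34, 39), (3, x, 16, 33), (31, s, 36, 33), (33, d, 19, 1), (33, d, 19, 31), (33, d, 19, 33), (33, d, 19, 5), (4, m, 2, 25), (4, m, 2, 39), (40, k, 7, 33)}
σ[C ≤ 31]: keep tuples satisfying C ≤ 31 → {(13, v, 33, 25), (19, w, 17, 25), (25, s, 38, 1), (25, s, 38, 31), (25, s, 38, 5), (26, r, 34, 25), (33, d, 19, 1), (33, d, 19, 31), (33, d, 19, 5), (4, m, 2, 25)}
π[D, C]: project onto (D, C) → {(d, 1), (d, 31), (d, 5), (m, 25), (r, 25), (s, 1), (s, 31), (s, 5), (v, 25), (w, 25)}

{(d, 1), (d, 31), (d, 5), (m, 25), (r, 25), (s, 1), (s, 31), (s, 5), (v, 25), (w, 25)}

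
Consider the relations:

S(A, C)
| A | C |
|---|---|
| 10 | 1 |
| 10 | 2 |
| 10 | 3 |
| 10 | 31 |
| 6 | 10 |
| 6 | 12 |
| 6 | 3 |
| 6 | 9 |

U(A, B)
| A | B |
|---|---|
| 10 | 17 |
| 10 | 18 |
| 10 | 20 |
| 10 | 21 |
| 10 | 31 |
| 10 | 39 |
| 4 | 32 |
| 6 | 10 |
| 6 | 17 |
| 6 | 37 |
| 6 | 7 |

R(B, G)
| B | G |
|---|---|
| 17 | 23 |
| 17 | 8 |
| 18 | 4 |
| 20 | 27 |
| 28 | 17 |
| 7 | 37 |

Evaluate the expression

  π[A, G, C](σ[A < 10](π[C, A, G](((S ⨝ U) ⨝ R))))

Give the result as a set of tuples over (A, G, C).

{(6, 23, 10), (6, 23, 12), (6, 23, 3), (6, 23, 9), (6, 37, 10), (6, 37, 12), (6, 37, 3), (6, 37, 9), (6, 8, 10), (6, 8, 12), (6, 8, 3), (6, 8, 9)}

S ⋈ U (natural join on A): {(10, 1, 17), (10, 1, 18), (10, 1, 20), (10, 1, 21), (10, 1, 31), (10, 1, 39), (10, 2, 17), (10, 2, 18), (10, 2, 20), (10, 2, 21), (10, 2, 31), (10, 2, 39), (10, 3, 17), (10, 3, 18), (10, 3, 20), (10, 3, 21), (10, 3, 31), (10, 3, 39), (10, 31, 17), (10, 31, 18), (10, 31, 20), (10, 31, 21), (10, 31, 31), (10, 31, 39), (6, 10, 10), (6, 10, 17), (6, 10, 37), (6, 10, 7), (6, 12, 10), (6, 12, 17), (6, 12, 37), (6, 12, 7), (6, 3, 10), (6, 3, 17), (6, 3, 37), (6, 3, 7), (6, 9, 10), (6, 9, 17), (6, 9, 37), (6, 9, 7)}
(S ⨝ U) ⋈ R (natural join on B): {(10, 1, 17, 23), (10, 1, 17, 8), (10, 1, 18, 4), (10, 1, 20, 27), (10, 2, 17, 23), (10, 2, 17, 8), (10, 2, 18, 4), (10, 2, 20, 27), (10, 3, 17, 23), (10, 3, 17, 8), (10, 3, 18, 4), (10, 3, 20, 27), (10, 31, 17, 23), (10, 31, 17, 8), (10, 31, 18, 4), (10, 31, 20, 27), (6, 10, 17, 23), (6, 10, 17, 8), (6, 10, 7, 37), (6, 12, 17, 23), (6, 12, 17, 8), (6, 12, 7, 37), (6, 3, 17, 23), (6, 3, 17, 8), (6, 3, 7, 37), (6, 9, 17, 23), (6, 9, 17, 8), (6, 9, 7, 37)}
π_{C, A, G} gives {(1, 10, 23), (1, 10, 27), (1, 10, 4), (1, 10, 8), (10, 6, 23), (10, 6, 37), (10, 6, 8), (12, 6, 23), (12, 6, 37), (12, 6, 8), (2, 10, 23), (2, 10, 27), (2, 10, 4), (2, 10, 8), (3, 10, 23), (3, 10, 27), (3, 10, 4), (3, 10, 8), (3, 6, 23), (3, 6, 37), (3, 6, 8), (31, 10, 23), (31, 10, 27), (31, 10, 4), (31, 10, 8), (9, 6, 23), (9, 6, 37), (9, 6, 8)}.
Apply σ_{A < 10}; surviving tuples: {(10, 6, 23), (10, 6, 37), (10, 6, 8), (12, 6, 23), (12, 6, 37), (12, 6, 8), (3, 6, 23), (3, 6, 37), (3, 6, 8), (9, 6, 23), (9, 6, 37), (9, 6, 8)}
π_{A, G, C} gives {(6, 23, 10), (6, 23, 12), (6, 23, 3), (6, 23, 9), (6, 37, 10), (6, 37, 12), (6, 37, 3), (6, 37, 9), (6, 8, 10), (6, 8, 12), (6, 8, 3), (6, 8, 9)}.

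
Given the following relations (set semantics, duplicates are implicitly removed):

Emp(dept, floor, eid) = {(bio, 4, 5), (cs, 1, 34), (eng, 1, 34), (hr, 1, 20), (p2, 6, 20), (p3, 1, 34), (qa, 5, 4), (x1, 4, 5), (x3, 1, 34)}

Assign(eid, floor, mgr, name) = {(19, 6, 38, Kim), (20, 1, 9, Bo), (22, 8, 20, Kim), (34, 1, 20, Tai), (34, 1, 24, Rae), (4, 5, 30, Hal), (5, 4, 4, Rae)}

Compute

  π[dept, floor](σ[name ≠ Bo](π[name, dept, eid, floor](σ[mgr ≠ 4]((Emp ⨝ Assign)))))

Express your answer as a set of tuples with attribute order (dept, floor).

{(cs, 1), (eng, 1), (p3, 1), (qa, 5), (x3, 1)}

Emp ⋈ Assign (natural join on floor, eid): {(bio, 4, 5, 4, Rae), (cs, 1, 34, 20, Tai), (cs, 1, 34, 24, Rae), (eng, 1, 34, 20, Tai), (eng, 1, 34, 24, Rae), (hr, 1, 20, 9, Bo), (p3, 1, 34, 20, Tai), (p3, 1, 34, 24, Rae), (qa, 5, 4, 30, Hal), (x1, 4, 5, 4, Rae), (x3, 1, 34, 20, Tai), (x3, 1, 34, 24, Rae)}
Selection mgr ≠ 4: {(cs, 1, 34, 20, Tai), (cs, 1, 34, 24, Rae), (eng, 1, 34, 20, Tai), (eng, 1, 34, 24, Rae), (hr, 1, 20, 9, Bo), (p3, 1, 34, 20, Tai), (p3, 1, 34, 24, Rae), (qa, 5, 4, 30, Hal), (x3, 1, 34, 20, Tai), (x3, 1, 34, 24, Rae)}
π_{name, dept, eid, floor} gives {(Bo, hr, 20, 1), (Hal, qa, 4, 5), (Rae, cs, 34, 1), (Rae, eng, 34, 1), (Rae, p3, 34, 1), (Rae, x3, 34, 1), (Tai, cs, 34, 1), (Tai, eng, 34, 1), (Tai, p3, 34, 1), (Tai, x3, 34, 1)}.
Selection name ≠ Bo: {(Hal, qa, 4, 5), (Rae, cs, 34, 1), (Rae, eng, 34, 1), (Rae, p3, 34, 1), (Rae, x3, 34, 1), (Tai, cs, 34, 1), (Tai, eng, 34, 1), (Tai, p3, 34, 1), (Tai, x3, 34, 1)}
π_{dept, floor} gives {(cs, 1), (eng, 1), (p3, 1), (qa, 5), (x3, 1)} (4 duplicate(s) eliminated).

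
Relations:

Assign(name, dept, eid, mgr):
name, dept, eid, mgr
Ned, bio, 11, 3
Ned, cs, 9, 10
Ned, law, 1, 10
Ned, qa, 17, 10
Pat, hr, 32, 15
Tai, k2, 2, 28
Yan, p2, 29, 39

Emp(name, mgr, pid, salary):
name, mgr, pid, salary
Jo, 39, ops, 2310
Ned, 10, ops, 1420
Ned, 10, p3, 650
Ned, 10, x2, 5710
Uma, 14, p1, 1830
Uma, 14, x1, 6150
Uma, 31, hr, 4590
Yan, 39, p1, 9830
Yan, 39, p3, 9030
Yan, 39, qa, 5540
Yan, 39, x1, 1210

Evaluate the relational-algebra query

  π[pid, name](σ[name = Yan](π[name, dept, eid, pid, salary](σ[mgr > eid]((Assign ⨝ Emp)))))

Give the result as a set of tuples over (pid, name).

Natural join on name, mgr: {(Ned, cs, 9, 10, ops, 1420), (Ned, cs, 9, 10, p3, 650), (Ned, cs, 9, 10, x2, 5710), (Ned, law, 1, 10, ops, 1420), (Ned, law, 1, 10, p3, 650), (Ned, law, 1, 10, x2, 5710), (Ned, qa, 17, 10, ops, 1420), (Ned, qa, 17, 10, p3, 650), (Ned, qa, 17, 10, x2, 5710), (Yan, p2, 29, 39, p1, 9830), (Yan, p2, 29, 39, p3, 9030), (Yan, p2, 29, 39, qa, 5540), (Yan, p2, 29, 39, x1, 1210)}
Selection mgr > eid: {(Ned, cs, 9, 10, ops, 1420), (Ned, cs, 9, 10, p3, 650), (Ned, cs, 9, 10, x2, 5710), (Ned, law, 1, 10, ops, 1420), (Ned, law, 1, 10, p3, 650), (Ned, law, 1, 10, x2, 5710), (Yan, p2, 29, 39, p1, 9830), (Yan, p2, 29, 39, p3, 9030), (Yan, p2, 29, 39, qa, 5540), (Yan, p2, 29, 39, x1, 1210)}
π_{name, dept, eid, pid, salary} gives {(Ned, cs, 9, ops, 1420), (Ned, cs, 9, p3, 650), (Ned, cs, 9, x2, 5710), (Ned, law, 1, ops, 1420), (Ned, law, 1, p3, 650), (Ned, law, 1, x2, 5710), (Yan, p2, 29, p1, 9830), (Yan, p2, 29, p3, 9030), (Yan, p2, 29, qa, 5540), (Yan, p2, 29, x1, 1210)}.
Selection name = Yan: {(Yan, p2, 29, p1, 9830), (Yan, p2, 29, p3, 9030), (Yan, p2, 29, qa, 5540), (Yan, p2, 29, x1, 1210)}
π_{pid, name} gives {(p1, Yan), (p3, Yan), (qa, Yan), (x1, Yan)}.

{(p1, Yan), (p3, Yan), (qa, Yan), (x1, Yan)}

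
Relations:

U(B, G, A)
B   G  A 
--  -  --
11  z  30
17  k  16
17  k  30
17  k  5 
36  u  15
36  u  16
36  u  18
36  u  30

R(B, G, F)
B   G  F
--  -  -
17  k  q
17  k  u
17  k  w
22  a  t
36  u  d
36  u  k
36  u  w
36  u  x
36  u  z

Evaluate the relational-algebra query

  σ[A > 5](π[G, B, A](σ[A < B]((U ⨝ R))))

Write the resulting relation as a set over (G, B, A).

{(k, 17, 16), (u, 36, 15), (u, 36, 16), (u, 36, 18), (u, 36, 30)}

U ⋈ R (natural join on B, G): {(17, k, 16, q), (17, k, 16, u), (17, k, 16, w), (17, k, 30, q), (17, k, 30, u), (17, k, 30, w), (17, k, 5, q), (17, k, 5, u), (17, k, 5, w), (36, u, 15, d), (36, u, 15, k), (36, u, 15, w), (36, u, 15, x), (36, u, 15, z), (36, u, 16, d), (36, u, 16, k), (36, u, 16, w), (36, u, 16, x), (36, u, 16, z), (36, u, 18, d), (36, u, 18, k), (36, u, 18, w), (36, u, 18, x), (36, u, 18, z), (36, u, 30, d), (36, u, 30, k), (36, u, 30, w), (36, u, 30, x), (36, u, 30, z)}
σ[A < B]: keep tuples satisfying A < B → {(17, k, 16, q), (17, k, 16, u), (17, k, 16, w), (17, k, 5, q), (17, k, 5, u), (17, k, 5, w), (36, u, 15, d), (36, u, 15, k), (36, u, 15, w), (36, u, 15, x), (36, u, 15, z), (36, u, 16, d), (36, u, 16, k), (36, u, 16, w), (36, u, 16, x), (36, u, 16, z), (36, u, 18, d), (36, u, 18, k), (36, u, 18, w), (36, u, 18, x), (36, u, 18, z), (36, u, 30, d), (36, u, 30, k), (36, u, 30, w), (36, u, 30, x), (36, u, 30, z)}
Projecting to G, B, A (20 duplicate(s) eliminated): {(k, 17, 16), (k, 17, 5), (u, 36, 15), (u, 36, 16), (u, 36, 18), (u, 36, 30)}
σ[A > 5]: keep tuples satisfying A > 5 → {(k, 17, 16), (u, 36, 15), (u, 36, 16), (u, 36, 18), (u, 36, 30)}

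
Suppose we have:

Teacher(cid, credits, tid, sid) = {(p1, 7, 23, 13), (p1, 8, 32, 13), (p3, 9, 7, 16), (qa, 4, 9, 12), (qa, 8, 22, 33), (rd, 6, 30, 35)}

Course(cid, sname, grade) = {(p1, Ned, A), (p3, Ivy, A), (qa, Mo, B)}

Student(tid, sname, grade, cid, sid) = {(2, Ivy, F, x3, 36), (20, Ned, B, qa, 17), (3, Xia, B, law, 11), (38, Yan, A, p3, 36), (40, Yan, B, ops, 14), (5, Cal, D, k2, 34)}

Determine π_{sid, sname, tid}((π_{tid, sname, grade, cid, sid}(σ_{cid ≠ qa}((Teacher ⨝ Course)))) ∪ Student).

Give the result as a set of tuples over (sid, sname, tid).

Teacher ⋈ Course (natural join on cid): {(p1, 7, 23, 13, Ned, A), (p1, 8, 32, 13, Ned, A), (p3, 9, 7, 16, Ivy, A), (qa, 4, 9, 12, Mo, B), (qa, 8, 22, 33, Mo, B)}
σ[cid ≠ qa]: keep tuples satisfying cid ≠ qa → {(p1, 7, 23, 13, Ned, A), (p1, 8, 32, 13, Ned, A), (p3, 9, 7, 16, Ivy, A)}
Keep only column(s) tid, sname, grade, cid, sid: {(23, Ned, A, p1, 13), (32, Ned, A, p1, 13), (7, Ivy, A, p3, 16)}
Union: {(23, Ned, A, p1, 13), (32, Ned, A, p1, 13), (7, Ivy, A, p3, 16)} with {(2, Ivy, F, x3, 36), (20, Ned, B, qa, 17), (3, Xia, B, law, 11), (38, Yan, A, p3, 36), (40, Yan, B, ops, 14), (5, Cal, D, k2, 34)} → {(2, Ivy, F, x3, 36), (20, Ned, B, qa, 17), (23, Ned, A, p1, 13), (3, Xia, B, law, 11), (32, Ned, A, p1, 13), (38, Yan, A, p3, 36), (40, Yan, B, ops, 14), (5, Cal, D, k2, 34), (7, Ivy, A, p3, 16)}
Keep only column(s) sid, sname, tid: {(11, Xia, 3), (13, Ned, 23), (13, Ned, 32), (14, Yan, 40), (16, Ivy, 7), (17, Ned, 20), (34, Cal, 5), (36, Ivy, 2), (36, Yan, 38)}

{(11, Xia, 3), (13, Ned, 23), (13, Ned, 32), (14, Yan, 40), (16, Ivy, 7), (17, Ned, 20), (34, Cal, 5), (36, Ivy, 2), (36, Yan, 38)}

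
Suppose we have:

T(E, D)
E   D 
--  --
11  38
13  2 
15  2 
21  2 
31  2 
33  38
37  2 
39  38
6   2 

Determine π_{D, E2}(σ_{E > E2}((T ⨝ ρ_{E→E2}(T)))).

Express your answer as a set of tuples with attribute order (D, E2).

ρ[E→E2]: schema becomes (E2, D); tuples unchanged.
Joining T and ρ_{E→E2}(T) on D yields {(11, 38, 11), (11, 38, 33), (11, 38, 39), (13, 2, 13), (13, 2, 15), (13, 2, 21), (13, 2, 31), (13, 2, 37), (13, 2, 6), (15, 2, 13), (15, 2, 15), (15, 2, 21), (15, 2, 31), (15, 2, 37), (15, 2, 6), (21, 2, 13), (21, 2, 15), (21, 2, 21), (21, 2, 31), (21, 2, 37), (21, 2, 6), (31, 2, 13), (31, 2, 15), (31, 2, 21), (31, 2, 31), (31, 2, 37), (31, 2, 6), (33, 38, 11), (33, 38, 33), (33, 38, 39), (37, 2, 13), (37, 2, 15), (37, 2, 21), (37, 2, 31), (37, 2, 37), (37, 2, 6), (39, 38, 11), (39, 38, 33), (39, 38, 39), (6, 2, 13), (6, 2, 15), (6, 2, 21), (6, 2, 31), (6, 2, 37), (6, 2, 6)}.
Selection E > E2: {(13, 2, 6), (15, 2, 13), (15, 2, 6), (21, 2, 13), (21, 2, 15), (21, 2, 6), (31, 2, 13), (31, 2, 15), (31, 2, 21), (31, 2, 6), (33, 38, 11), (37, 2, 13), (37, 2, 15), (37, 2, 21), (37, 2, 31), (37, 2, 6), (39, 38, 11), (39, 38, 33)}
Projecting to D, E2 (11 duplicate(s) eliminated): {(2, 13), (2, 15), (2, 21), (2, 31), (2, 6), (38, 11), (38, 33)}

{(2, 13), (2, 15), (2, 21), (2, 31), (2, 6), (38, 11), (38, 33)}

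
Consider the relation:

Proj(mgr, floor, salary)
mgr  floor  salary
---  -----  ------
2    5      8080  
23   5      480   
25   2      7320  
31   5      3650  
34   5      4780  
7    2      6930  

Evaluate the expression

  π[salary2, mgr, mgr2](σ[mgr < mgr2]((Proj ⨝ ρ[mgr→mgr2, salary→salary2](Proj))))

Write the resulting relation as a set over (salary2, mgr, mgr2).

{(3650, 2, 31), (3650, 23, 31), (4780, 2, 34), (4780, 23, 34), (4780, 31, 34), (480, 2, 23), (7320, 7, 25)}

ρ[mgr→mgr2, salary→salary2]: schema becomes (mgr2, floor, salary2); tuples unchanged.
Natural join on floor: {(2, 5, 8080, 2, 8080), (2, 5, 8080, 23, 480), (2, 5, 8080, 31, 3650), (2, 5, 8080, 34, 4780), (23, 5, 480, 2, 8080), (23, 5, 480, 23, 480), (23, 5, 480, 31, 3650), (23, 5, 480, 34, 4780), (25, 2, 7320, 25, 7320), (25, 2, 7320, 7, 6930), (31, 5, 3650, 2, 8080), (31, 5, 3650, 23, 480), (31, 5, 3650, 31, 3650), (31, 5, 3650, 34, 4780), (34, 5, 4780, 2, 8080), (34, 5, 4780, 23, 480), (34, 5, 4780, 31, 3650), (34, 5, 4780, 34, 4780), (7, 2, 6930, 25, 7320), (7, 2, 6930, 7, 6930)}
σ[mgr < mgr2]: keep tuples satisfying mgr < mgr2 → {(2, 5, 8080, 23, 480), (2, 5, 8080, 31, 3650), (2, 5, 8080, 34, 4780), (23, 5, 480, 31, 3650), (23, 5, 480, 34, 4780), (31, 5, 3650, 34, 4780), (7, 2, 6930, 25, 7320)}
Projecting to salary2, mgr, mgr2: {(3650, 2, 31), (3650, 23, 31), (4780, 2, 34), (4780, 23, 34), (4780, 31, 34), (480, 2, 23), (7320, 7, 25)}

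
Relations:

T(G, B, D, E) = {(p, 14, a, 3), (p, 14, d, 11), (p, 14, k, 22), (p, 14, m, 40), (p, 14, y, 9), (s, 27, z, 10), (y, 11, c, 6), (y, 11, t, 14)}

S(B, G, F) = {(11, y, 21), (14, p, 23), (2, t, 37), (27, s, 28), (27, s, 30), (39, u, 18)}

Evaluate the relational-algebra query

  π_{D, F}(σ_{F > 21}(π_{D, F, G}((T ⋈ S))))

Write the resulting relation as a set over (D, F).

T ⋈ S (natural join on G, B): {(p, 14, a, 3, 23), (p, 14, d, 11, 23), (p, 14, k, 22, 23), (p, 14, m, 40, 23), (p, 14, y, 9, 23), (s, 27, z, 10, 28), (s, 27, z, 10, 30), (y, 11, c, 6, 21), (y, 11, t, 14, 21)}
π[D, F, G]: project onto (D, F, G) → {(a, 23, p), (c, 21, y), (d, 23, p), (k, 23, p), (m, 23, p), (t, 21, y), (y, 23, p), (z, 28, s), (z, 30, s)}
Apply σ_{F > 21}; surviving tuples: {(a, 23, p), (d, 23, p), (k, 23, p), (m, 23, p), (y, 23, p), (z, 28, s), (z, 30, s)}
π[D, F]: project onto (D, F) → {(a, 23), (d, 23), (k, 23), (m, 23), (y, 23), (z, 28), (z, 30)}

{(a, 23), (d, 23), (k, 23), (m, 23), (y, 23), (z, 28), (z, 30)}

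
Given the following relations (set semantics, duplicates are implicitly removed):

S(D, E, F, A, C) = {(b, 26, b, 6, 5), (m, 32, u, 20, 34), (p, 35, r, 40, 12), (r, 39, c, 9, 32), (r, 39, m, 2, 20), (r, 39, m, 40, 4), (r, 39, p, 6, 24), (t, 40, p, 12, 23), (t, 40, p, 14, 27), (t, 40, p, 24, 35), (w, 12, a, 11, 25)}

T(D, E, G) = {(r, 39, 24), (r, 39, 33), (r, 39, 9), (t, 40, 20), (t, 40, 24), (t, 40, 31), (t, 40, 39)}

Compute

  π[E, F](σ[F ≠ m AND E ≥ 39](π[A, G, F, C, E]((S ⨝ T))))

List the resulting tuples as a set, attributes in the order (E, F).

{(39, c), (39, p), (40, p)}

S ⋈ T (natural join on D, E): {(r, 39, c, 9, 32, 24), (r, 39, c, 9, 32, 33), (r, 39, c, 9, 32, 9), (r, 39, m, 2, 20, 24), (r, 39, m, 2, 20, 33), (r, 39, m, 2, 20, 9), (r, 39, m, 40, 4, 24), (r, 39, m, 40, 4, 33), (r, 39, m, 40, 4, 9), (r, 39, p, 6, 24, 24), (r, 39, p, 6, 24, 33), (r, 39, p, 6, 24, 9), (t, 40, p, 12, 23, 20), (t, 40, p, 12, 23, 24), (t, 40, p, 12, 23, 31), (t, 40, p, 12, 23, 39), (t, 40, p, 14, 27, 20), (t, 40, p, 14, 27, 24), (t, 40, p, 14, 27, 31), (t, 40, p, 14, 27, 39), (t, 40, p, 24, 35, 20), (t, 40, p, 24, 35, 24), (t, 40, p, 24, 35, 31), (t, 40, p, 24, 35, 39)}
Projecting to A, G, F, C, E: {(12, 20, p, 23, 40), (12, 24, p, 23, 40), (12, 31, p, 23, 40), (12, 39, p, 23, 40), (14, 20, p, 27, 40), (14, 24, p, 27, 40), (14, 31, p, 27, 40), (14, 39, p, 27, 40), (2, 24, m, 20, 39), (2, 33, m, 20, 39), (2, 9, m, 20, 39), (24, 20, p, 35, 40), (24, 24, p, 35, 40), (24, 31, p, 35, 40), (24, 39, p, 35, 40), (40, 24, m, 4, 39), (40, 33, m, 4, 39), (40, 9, m, 4, 39), (6, 24, p, 24, 39), (6, 33, p, 24, 39), (6, 9, p, 24, 39), (9, 24, c, 32, 39), (9, 33, c, 32, 39), (9, 9, c, 32, 39)}
Apply σ_{F ≠ m AND E ≥ 39}; surviving tuples: {(12, 20, p, 23, 40), (12, 24, p, 23, 40), (12, 31, p, 23, 40), (12, 39, p, 23, 40), (14, 20, p, 27, 40), (14, 24, p, 27, 40), (14, 31, p, 27, 40), (14, 39, p, 27, 40), (24, 20, p, 35, 40), (24, 24, p, 35, 40), (24, 31, p, 35, 40), (24, 39, p, 35, 40), (6, 24, p, 24, 39), (6, 33, p, 24, 39), (6, 9, p, 24, 39), (9, 24, c, 32, 39), (9, 33, c, 32, 39), (9, 9, c, 32, 39)}
Projecting to E, F (15 duplicate(s) eliminated): {(39, c), (39, p), (40, p)}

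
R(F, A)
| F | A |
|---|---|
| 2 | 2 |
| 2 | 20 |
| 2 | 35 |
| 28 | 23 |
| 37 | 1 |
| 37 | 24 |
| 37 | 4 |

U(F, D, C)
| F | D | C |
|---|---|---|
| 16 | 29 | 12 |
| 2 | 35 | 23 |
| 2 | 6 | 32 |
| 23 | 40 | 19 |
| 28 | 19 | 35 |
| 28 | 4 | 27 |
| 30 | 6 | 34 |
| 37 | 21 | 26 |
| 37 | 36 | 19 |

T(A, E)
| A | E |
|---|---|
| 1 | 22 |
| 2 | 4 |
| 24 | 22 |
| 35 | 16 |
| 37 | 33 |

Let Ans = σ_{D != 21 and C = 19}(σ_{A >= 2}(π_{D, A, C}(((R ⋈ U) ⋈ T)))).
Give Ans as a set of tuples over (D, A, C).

Joining R and U on F yields {(2, 2, 35, 23), (2, 2, 6, 32), (2, 20, 35, 23), (2, 20, 6, 32), (2, 35, 35, 23), (2, 35, 6, 32), (28, 23, 19, 35), (28, 23, 4, 27), (37, 1, 21, 26), (37, 1, 36, 19), (37, 24, 21, 26), (37, 24, 36, 19), (37, 4, 21, 26), (37, 4, 36, 19)}.
Joining (R ⋈ U) and T on A yields {(2, 2, 35, 23, 4), (2, 2, 6, 32, 4), (2, 35, 35, 23, 16), (2, 35, 6, 32, 16), (37, 1, 21, 26, 22), (37, 1, 36, 19, 22), (37, 24, 21, 26, 22), (37, 24, 36, 19, 22)}.
π_{D, A, C} gives {(21, 1, 26), (21, 24, 26), (35, 2, 23), (35, 35, 23), (36, 1, 19), (36, 24, 19), (6, 2, 32), (6, 35, 32)}.
Apply σ_{A >= 2}; surviving tuples: {(21, 24, 26), (35, 2, 23), (35, 35, 23), (36, 24, 19), (6, 2, 32), (6, 35, 32)}
Apply σ_{D != 21 and C = 19}; surviving tuples: {(36, 24, 19)}

{(36, 24, 19)}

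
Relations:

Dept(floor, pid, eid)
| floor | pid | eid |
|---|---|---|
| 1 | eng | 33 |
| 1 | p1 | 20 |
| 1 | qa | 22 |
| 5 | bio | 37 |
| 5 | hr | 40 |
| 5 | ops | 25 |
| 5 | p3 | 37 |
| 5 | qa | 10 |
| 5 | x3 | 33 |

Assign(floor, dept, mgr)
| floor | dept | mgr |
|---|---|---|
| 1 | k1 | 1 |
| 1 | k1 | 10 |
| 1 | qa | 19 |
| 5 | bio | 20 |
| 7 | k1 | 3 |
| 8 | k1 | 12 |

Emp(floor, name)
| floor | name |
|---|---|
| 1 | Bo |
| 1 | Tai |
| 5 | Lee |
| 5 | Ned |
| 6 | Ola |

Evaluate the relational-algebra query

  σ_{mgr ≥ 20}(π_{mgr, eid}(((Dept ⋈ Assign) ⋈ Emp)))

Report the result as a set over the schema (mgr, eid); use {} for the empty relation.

Natural join on floor: {(1, eng, 33, k1, 1), (1, eng, 33, k1, 10), (1, eng, 33, qa, 19), (1, p1, 20, k1, 1), (1, p1, 20, k1, 10), (1, p1, 20, qa, 19), (1, qa, 22, k1, 1), (1, qa, 22, k1, 10), (1, qa, 22, qa, 19), (5, bio, 37, bio, 20), (5, hr, 40, bio, 20), (5, ops, 25, bio, 20), (5, p3, 37, bio, 20), (5, qa, 10, bio, 20), (5, x3, 33, bio, 20)}
Natural join on floor: {(1, eng, 33, k1, 1, Bo), (1, eng, 33, k1, 1, Tai), (1, eng, 33, k1, 10, Bo), (1, eng, 33, k1, 10, Tai), (1, eng, 33, qa, 19, Bo), (1, eng, 33, qa, 19, Tai), (1, p1, 20, k1, 1, Bo), (1, p1, 20, k1, 1, Tai), (1, p1, 20, k1, 10, Bo), (1, p1, 20, k1, 10, Tai), (1, p1, 20, qa, 19, Bo), (1, p1, 20, qa, 19, Tai), (1, qa, 22, k1, 1, Bo), (1, qa, 22, k1, 1, Tai), (1, qa, 22, k1, 10, Bo), (1, qa, 22, k1, 10, Tai), (1, qa, 22, qa, 19, Bo), (1, qa, 22, qa, 19, Tai), (5, bio, 37, bio, 20, Lee), (5, bio, 37, bio, 20, Ned), (5, hr, 40, bio, 20, Lee), (5, hr, 40, bio, 20, Ned), (5, ops, 25, bio, 20, Lee), (5, ops, 25, bio, 20, Ned), (5, p3, 37, bio, 20, Lee), (5, p3, 37, bio, 20, Ned), (5, qa, 10, bio, 20, Lee), (5, qa, 10, bio, 20, Ned), (5, x3, 33, bio, 20, Lee), (5, x3, 33, bio, 20, Ned)}
Projecting to mgr, eid (16 duplicate(s) eliminated): {(1, 20), (1, 22), (1, 33), (10, 20), (10, 22), (10, 33), (19, 20), (19, 22), (19, 33), (20, 10), (20, 25), (20, 33), (20, 37), (20, 40)}
σ[mgr ≥ 20]: keep tuples satisfying mgr ≥ 20 → {(20, 10), (20, 25), (20, 33), (20, 37), (20, 40)}

{(20, 10), (20, 25), (20, 33), (20, 37), (20, 40)}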